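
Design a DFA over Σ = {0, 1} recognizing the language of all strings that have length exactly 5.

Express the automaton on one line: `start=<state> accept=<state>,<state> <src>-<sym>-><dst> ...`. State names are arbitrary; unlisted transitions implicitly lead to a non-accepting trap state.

start=s0 accept=s5 s0-0->s1 s0-1->s1 s1-0->s2 s1-1->s2 s2-0->s3 s2-1->s3 s3-0->s4 s3-1->s4 s4-0->s5 s4-1->s5 s5-0->s6 s5-1->s6 s6-0->s6 s6-1->s6

We only need to distinguish lengths 0, 1, …, 5, and '>5'. Chain s0 → s1 → s2 → s3 → s4 → s5 → s6 on every symbol, with s6 looping. Accepting states: {s5}.
With 7 states:
        0   1  
>  s0   s1  s1 
   s1   s2  s2 
   s2   s3  s3 
   s3   s4  s4 
   s4   s5  s5 
 * s5   s6  s6 
   s6   s6  s6 
(> = start, * = accepting)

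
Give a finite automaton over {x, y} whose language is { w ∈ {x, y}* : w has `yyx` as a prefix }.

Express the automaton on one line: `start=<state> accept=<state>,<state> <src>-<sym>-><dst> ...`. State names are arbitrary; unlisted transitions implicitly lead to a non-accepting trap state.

Walk along `yyx` while the input agrees: from q0 take `y` to q1, and so on. Any deviation drops to the rejecting sink q4. Once q3 is reached the prefix is confirmed and every continuation is accepted.
        x   y  
>  q0   q4  q1 
   q1   q4  q2 
   q2   q3  q4 
 * q3   q3  q3 
   q4   q4  q4 
(> = start, * = accepting)

start=q0 accept=q3 q0-x->q4 q0-y->q1 q1-x->q4 q1-y->q2 q2-x->q3 q2-y->q4 q3-x->q3 q3-y->q3 q4-x->q4 q4-y->q4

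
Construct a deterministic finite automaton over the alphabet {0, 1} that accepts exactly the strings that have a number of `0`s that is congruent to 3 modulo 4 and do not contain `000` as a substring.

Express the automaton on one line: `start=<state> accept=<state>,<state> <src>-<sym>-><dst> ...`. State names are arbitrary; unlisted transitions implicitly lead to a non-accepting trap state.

start=s0 accept=s8,s9,s12 s0-0->s1 s0-1->s0 s1-0->s2 s1-1->s3 s2-0->s4 s2-1->s5 s3-0->s6 s3-1->s3 s4-0->s7 s4-1->s4 s5-0->s8 s5-1->s5 s6-0->s9 s6-1->s5 s7-0->s10 s7-1->s7 s8-0->s11 s8-1->s12 s9-0->s7 s9-1->s12 s10-0->s13 s10-1->s10 s11-0->s10 s11-1->s0 s12-0->s14 s12-1->s12 s13-0->s4 s13-1->s13 s14-0->s15 s14-1->s0 s15-0->s13 s15-1->s3

Build one automaton per condition and run them in lockstep. The first has 4 states tracking the count of `0`s modulo 4; the second has 4 states tracking partial matches of the forbidden pattern `000`. A product state is a pair (one from each), accepting exactly when both do.
A 16-state machine:
          0    1  
>  s0     s1   s0 
   s1     s2   s3 
   s2     s4   s5 
   s3     s6   s3 
   s4     s7   s4 
   s5     s8   s5 
   s6     s9   s5 
   s7    s10   s7 
 * s8    s11  s12 
 * s9     s7  s12 
   s10   s13  s10 
   s11   s10   s0 
 * s12   s14  s12 
   s13    s4  s13 
   s14   s15   s0 
   s15   s13   s3 
(> = start, * = accepting)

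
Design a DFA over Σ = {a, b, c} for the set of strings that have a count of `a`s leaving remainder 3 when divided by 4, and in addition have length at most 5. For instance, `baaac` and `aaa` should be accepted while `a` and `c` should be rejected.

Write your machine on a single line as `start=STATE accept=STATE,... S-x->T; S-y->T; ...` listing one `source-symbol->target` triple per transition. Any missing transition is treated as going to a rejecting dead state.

Build one automaton per condition and run them in lockstep. One (4 states) tracks the count of `a`s modulo 4; the other (7 states) tracks the input length, saturating at 6. Each combined state is a pair, one component from each; accept when both components accept.
A 22-state machine:
          a    b    c  
>  S0     S1   S2   S2 
   S1     S3   S4   S4 
   S2     S4   S5   S5 
   S3     S6   S7   S7 
   S4     S7   S8   S8 
   S5     S8   S9   S9 
 * S6    S10  S11  S11 
   S7    S11  S12  S12 
   S8    S12  S13  S13 
   S9    S13  S10  S10 
   S10   S14  S15  S15 
 * S11   S15  S16  S16 
   S12   S16  S17  S17 
   S13   S17  S14  S14 
   S14   S18  S19  S19 
   S15   S19  S20  S20 
 * S16   S20  S21  S21 
   S17   S21  S18  S18 
   S18   S21  S18  S18 
   S19   S18  S19  S19 
   S20   S19  S20  S20 
   S21   S20  S21  S21 
(> = start, * = accepting)

start=S0; accept=S6,S11,S16; S0-a->S1; S0-b->S2; S0-c->S2; S1-a->S3; S1-b->S4; S1-c->S4; S2-a->S4; S2-b->S5; S2-c->S5; S3-a->S6; S3-b->S7; S3-c->S7; S4-a->S7; S4-b->S8; S4-c->S8; S5-a->S8; S5-b->S9; S5-c->S9; S6-a->S10; S6-b->S11; S6-c->S11; S7-a->S11; S7-b->S12; S7-c->S12; S8-a->S12; S8-b->S13; S8-c->S13; S9-a->S13; S9-b->S10; S9-c->S10; S10-a->S14; S10-b->S15; S10-c->S15; S11-a->S15; S11-b->S16; S11-c->S16; S12-a->S16; S12-b->S17; S12-c->S17; S13-a->S17; S13-b->S14; S13-c->S14; S14-a->S18; S14-b->S19; S14-c->S19; S15-a->S19; S15-b->S20; S15-c->S20; S16-a->S20; S16-b->S21; S16-c->S21; S17-a->S21; S17-b->S18; S17-c->S18; S18-a->S21; S18-b->S18; S18-c->S18; S19-a->S18; S19-b->S19; S19-c->S19; S20-a->S19; S20-b->S20; S20-c->S20; S21-a->S20; S21-b->S21; S21-c->S21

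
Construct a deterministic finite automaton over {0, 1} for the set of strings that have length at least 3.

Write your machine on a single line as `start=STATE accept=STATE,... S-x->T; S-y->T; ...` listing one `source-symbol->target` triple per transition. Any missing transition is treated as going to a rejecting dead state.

We only need to distinguish lengths 0, 1, …, 3, and '>3'. Chain s0 → s1 → s2 → s3 → s4 on every symbol, with s4 looping. Accepting states: {s3, s4}.
5 states suffice.
        0   1  
>  s0   s1  s1 
   s1   s2  s2 
   s2   s3  s3 
 * s3   s4  s4 
 * s4   s4  s4 
(> = start, * = accepting)

start=s0; accept=s3,s4; s0-0->s1; s0-1->s1; s1-0->s2; s1-1->s2; s2-0->s3; s2-1->s3; s3-0->s4; s3-1->s4; s4-0->s4; s4-1->s4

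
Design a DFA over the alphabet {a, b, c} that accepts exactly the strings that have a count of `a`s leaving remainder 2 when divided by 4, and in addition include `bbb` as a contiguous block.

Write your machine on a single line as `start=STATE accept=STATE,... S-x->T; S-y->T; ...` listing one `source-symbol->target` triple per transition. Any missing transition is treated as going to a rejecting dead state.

Handle the two conditions separately and then intersect. One (4 states) tracks the count of `a`s modulo 4; the other (4 states) tracks whether and how much of `bbb` has been seen. Each combined state is a pair, one component from each; accept when both components accept.
A 16-state machine:
          a    b    c  
>  s0     s1   s2   s0 
   s1     s3   s4   s1 
   s2     s1   s5   s0 
   s3     s6   s7   s3 
   s4     s3   s8   s1 
   s5     s1   s9   s0 
   s6     s0  s10   s6 
   s7     s6  s11   s3 
   s8     s3  s12   s1 
   s9    s12   s9   s9 
   s10    s0  s13   s6 
   s11    s6  s14   s3 
   s12   s14  s12  s12 
   s13    s0  s15   s6 
 * s14   s15  s14  s14 
   s15    s9  s15  s15 
(> = start, * = accepting)

start=s0; accept=s14; s0-a->s1; s0-b->s2; s0-c->s0; s1-a->s3; s1-b->s4; s1-c->s1; s2-a->s1; s2-b->s5; s2-c->s0; s3-a->s6; s3-b->s7; s3-c->s3; s4-a->s3; s4-b->s8; s4-c->s1; s5-a->s1; s5-b->s9; s5-c->s0; s6-a->s0; s6-b->s10; s6-c->s6; s7-a->s6; s7-b->s11; s7-c->s3; s8-a->s3; s8-b->s12; s8-c->s1; s9-a->s12; s9-b->s9; s9-c->s9; s10-a->s0; s10-b->s13; s10-c->s6; s11-a->s6; s11-b->s14; s11-c->s3; s12-a->s14; s12-b->s12; s12-c->s12; s13-a->s0; s13-b->s15; s13-c->s6; s14-a->s15; s14-b->s14; s14-c->s14; s15-a->s9; s15-b->s15; s15-c->s15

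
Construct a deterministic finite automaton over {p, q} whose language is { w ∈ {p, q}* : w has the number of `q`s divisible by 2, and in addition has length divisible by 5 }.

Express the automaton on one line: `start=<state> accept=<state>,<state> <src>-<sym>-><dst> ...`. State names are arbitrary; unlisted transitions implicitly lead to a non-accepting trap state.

Build one automaton per condition and run them in lockstep. One (2 states) tracks the count of `q`s modulo 2; the other (5 states) tracks the input length modulo 5. Each combined state is a pair, one component from each; accept when both components accept.
With 10 states:
       p  q 
>* A   B  C 
   B   D  E 
   C   E  D 
   D   F  G 
   E   G  F 
   F   H  I 
   G   I  H 
   H   A  J 
   I   J  A 
   J   C  B 
(> = start, * = accepting)

start=A accept=A A-p->B A-q->C B-p->D B-q->E C-p->E C-q->D D-p->F D-q->G E-p->G E-q->F F-p->H F-q->I G-p->I G-q->H H-p->A H-q->J I-p->J I-q->A J-p->C J-q->B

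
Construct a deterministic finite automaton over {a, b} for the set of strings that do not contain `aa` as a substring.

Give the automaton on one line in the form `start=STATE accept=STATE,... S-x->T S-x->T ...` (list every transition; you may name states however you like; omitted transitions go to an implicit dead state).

start=q0 accept=q0,q1 q0-a->q1 q0-b->q0 q1-a->q2 q1-b->q0 q2-a->q2 q2-b->q2

This is the complement of 'contains `aa`'. Use the same substring-matching states — q0 through q2 holding how much of `aa` has just been matched — but flip the accepting set: everything except the trap q2 accepts.
3 states suffice.
        a   b  
>* q0   q1  q0 
 * q1   q2  q0 
   q2   q2  q2 
(> = start, * = accepting)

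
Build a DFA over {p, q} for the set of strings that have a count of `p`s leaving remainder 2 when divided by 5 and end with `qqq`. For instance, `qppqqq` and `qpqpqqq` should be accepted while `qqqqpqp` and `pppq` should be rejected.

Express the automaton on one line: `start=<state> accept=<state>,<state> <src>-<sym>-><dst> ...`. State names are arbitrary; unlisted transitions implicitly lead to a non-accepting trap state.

Run two small machines in parallel and take their product. The first has 5 states tracking the count of `p`s modulo 5; the second has 4 states tracking how much of the suffix `qqq` has currently been matched. A product state is a pair (one from each), accepting exactly when both do.
A 20-state machine:
          p    q  
>  S0     S1   S2 
   S1     S3   S4 
   S2     S1   S5 
   S3     S6   S7 
   S4     S3   S8 
   S5     S1   S9 
   S6    S10  S11 
   S7     S6  S12 
   S8     S3  S13 
   S9     S1   S9 
   S10    S0  S14 
   S11   S10  S15 
   S12    S6  S16 
   S13    S3  S13 
   S14    S0  S17 
   S15   S10  S18 
 * S16    S6  S16 
   S17    S0  S19 
   S18   S10  S18 
   S19    S0  S19 
(> = start, * = accepting)

start=S0 accept=S16 S0-p->S1 S0-q->S2 S1-p->S3 S1-q->S4 S2-p->S1 S2-q->S5 S3-p->S6 S3-q->S7 S4-p->S3 S4-q->S8 S5-p->S1 S5-q->S9 S6-p->S10 S6-q->S11 S7-p->S6 S7-q->S12 S8-p->S3 S8-q->S13 S9-p->S1 S9-q->S9 S10-p->S0 S10-q->S14 S11-p->S10 S11-q->S15 S12-p->S6 S12-q->S16 S13-p->S3 S13-q->S13 S14-p->S0 S14-q->S17 S15-p->S10 S15-q->S18 S16-p->S6 S16-q->S16 S17-p->S0 S17-q->S19 S18-p->S10 S18-q->S18 S19-p->S0 S19-q->S19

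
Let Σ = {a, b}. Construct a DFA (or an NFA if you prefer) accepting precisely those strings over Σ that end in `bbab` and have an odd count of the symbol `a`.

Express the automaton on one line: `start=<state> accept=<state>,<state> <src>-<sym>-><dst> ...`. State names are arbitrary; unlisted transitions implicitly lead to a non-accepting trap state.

Run two small machines in parallel and take their product. The first has 5 states tracking how much of the suffix `bbab` has currently been matched; the second has 2 states tracking the count of `a`s modulo 2. A product state is a pair (one from each), accepting exactly when both do. After merging equivalent states the machine shrinks.
With 6 states:
        a   b  
>  q0   q1  q2 
   q1   q0  q1 
   q2   q1  q3 
   q3   q4  q3 
   q4   q0  q5 
 * q5   q0  q1 
(> = start, * = accepting)

start=q0 accept=q5 q0-a->q1 q0-b->q2 q1-a->q0 q1-b->q1 q2-a->q1 q2-b->q3 q3-a->q4 q3-b->q3 q4-a->q0 q4-b->q5 q5-a->q0 q5-b->q1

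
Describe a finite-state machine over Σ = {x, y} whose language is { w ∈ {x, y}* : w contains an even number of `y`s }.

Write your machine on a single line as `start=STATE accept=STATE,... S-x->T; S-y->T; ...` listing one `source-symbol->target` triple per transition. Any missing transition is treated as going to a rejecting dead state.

start=S0; accept=S0; S0-x->S0; S0-y->S1; S1-x->S1; S1-y->S0

The only thing that matters is how many `y`s have appeared, reduced mod 2. Use one state per residue: S0 for 0, …, S1 for 1. Reading `y` moves to the next residue; anything else stays put. S0 is accepting.
A 2-state machine:
        x   y  
>* S0   S0  S1 
   S1   S1  S0 
(> = start, * = accepting)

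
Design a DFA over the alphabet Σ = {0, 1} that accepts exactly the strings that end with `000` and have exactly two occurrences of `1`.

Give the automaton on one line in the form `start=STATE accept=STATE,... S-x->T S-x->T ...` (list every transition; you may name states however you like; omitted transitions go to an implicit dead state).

start=s0 accept=s13 s0-0->s1 s0-1->s2 s1-0->s3 s1-1->s2 s2-0->s4 s2-1->s5 s3-0->s6 s3-1->s2 s4-0->s7 s4-1->s5 s5-0->s8 s5-1->s9 s6-0->s6 s6-1->s2 s7-0->s10 s7-1->s5 s8-0->s11 s8-1->s9 s9-0->s12 s9-1->s9 s10-0->s10 s10-1->s5 s11-0->s13 s11-1->s9 s12-0->s14 s12-1->s9 s13-0->s13 s13-1->s9 s14-0->s15 s14-1->s9 s15-0->s15 s15-1->s9

Handle the two conditions separately and then intersect. One (4 states) tracks how much of the suffix `000` has currently been matched; the other (4 states) tracks the count of `1`s, saturating at 3. Each combined state is a pair, one component from each; accept when both components accept.
          0    1  
>  s0     s1   s2 
   s1     s3   s2 
   s2     s4   s5 
   s3     s6   s2 
   s4     s7   s5 
   s5     s8   s9 
   s6     s6   s2 
   s7    s10   s5 
   s8    s11   s9 
   s9    s12   s9 
   s10   s10   s5 
   s11   s13   s9 
   s12   s14   s9 
 * s13   s13   s9 
   s14   s15   s9 
   s15   s15   s9 
(> = start, * = accepting)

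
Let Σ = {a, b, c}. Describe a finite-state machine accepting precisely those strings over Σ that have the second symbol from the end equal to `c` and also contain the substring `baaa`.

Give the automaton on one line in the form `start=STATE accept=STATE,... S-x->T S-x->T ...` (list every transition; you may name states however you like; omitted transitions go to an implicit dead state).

Handle the two conditions separately and then intersect. The first has 13 states tracking the last 2 symbols read; the second has 5 states tracking whether and how much of `baaa` has been seen. A product state is a pair (one from each), accepting exactly when both do. Minimizing collapses redundant product states.
8 states suffice.
        a   b   c  
>  s0   s0  s1  s0 
   s1   s2  s1  s0 
   s2   s3  s1  s0 
   s3   s4  s1  s0 
   s4   s4  s4  s5 
   s5   s6  s6  s7 
 * s6   s4  s4  s5 
 * s7   s6  s6  s7 
(> = start, * = accepting)

start=s0 accept=s6,s7 s0-a->s0 s0-b->s1 s0-c->s0 s1-a->s2 s1-b->s1 s1-c->s0 s2-a->s3 s2-b->s1 s2-c->s0 s3-a->s4 s3-b->s1 s3-c->s0 s4-a->s4 s4-b->s4 s4-c->s5 s5-a->s6 s5-b->s6 s5-c->s7 s6-a->s4 s6-b->s4 s6-c->s5 s7-a->s6 s7-b->s6 s7-c->s7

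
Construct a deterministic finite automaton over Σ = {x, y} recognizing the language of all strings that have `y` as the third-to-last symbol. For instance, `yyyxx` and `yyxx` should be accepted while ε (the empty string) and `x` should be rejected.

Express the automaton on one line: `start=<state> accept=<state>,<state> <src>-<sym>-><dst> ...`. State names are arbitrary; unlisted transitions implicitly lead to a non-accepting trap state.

start=s0 accept=s11,s12,s13,s14 s0-x->s1 s0-y->s2 s1-x->s3 s1-y->s4 s2-x->s5 s2-y->s6 s3-x->s7 s3-y->s8 s4-x->s9 s4-y->s10 s5-x->s11 s5-y->s12 s6-x->s13 s6-y->s14 s7-x->s7 s7-y->s8 s8-x->s9 s8-y->s10 s9-x->s11 s9-y->s12 s10-x->s13 s10-y->s14 s11-x->s7 s11-y->s8 s12-x->s9 s12-y->s10 s13-x->s11 s13-y->s12 s14-x->s13 s14-y->s14

Because acceptance depends on a position counted from the end, the machine has to buffer the most recent 3 symbols. Make each state the string of the last up-to-3 symbols read; on input `x` shift the window left and append `x`. Accept when the buffered window has length 3 and begins with `y`.
          x    y  
>  s0     s1   s2 
   s1     s3   s4 
   s2     s5   s6 
   s3     s7   s8 
   s4     s9  s10 
   s5    s11  s12 
   s6    s13  s14 
   s7     s7   s8 
   s8     s9  s10 
   s9    s11  s12 
   s10   s13  s14 
 * s11    s7   s8 
 * s12    s9  s10 
 * s13   s11  s12 
 * s14   s13  s14 
(> = start, * = accepting)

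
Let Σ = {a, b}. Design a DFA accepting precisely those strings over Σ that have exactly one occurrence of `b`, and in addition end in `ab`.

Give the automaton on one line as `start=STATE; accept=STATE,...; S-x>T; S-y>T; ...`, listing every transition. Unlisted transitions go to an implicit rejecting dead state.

start=S0; accept=S3; S0-a>S1; S0-b>S2; S1-a>S1; S1-b>S3; S2-a>S4; S2-b>S5; S3-a>S4; S3-b>S5; S4-a>S4; S4-b>S6; S5-a>S7; S5-b>S5; S6-a>S7; S6-b>S5; S7-a>S7; S7-b>S6

Build one automaton per condition and run them in lockstep. The first has 3 states tracking the count of `b`s, saturating at 2; the second has 3 states tracking how much of the suffix `ab` has currently been matched. A product state is a pair (one from each), accepting exactly when both do.
An 8-state machine:
        a   b  
>  S0   S1  S2 
   S1   S1  S3 
   S2   S4  S5 
 * S3   S4  S5 
   S4   S4  S6 
   S5   S7  S5 
   S6   S7  S5 
   S7   S7  S6 
(> = start, * = accepting)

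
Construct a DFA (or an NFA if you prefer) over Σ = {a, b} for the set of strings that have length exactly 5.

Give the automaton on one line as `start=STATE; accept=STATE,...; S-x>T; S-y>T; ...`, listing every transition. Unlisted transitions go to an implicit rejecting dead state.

start=s0; accept=s5; s0-a>s1; s0-b>s1; s1-a>s2; s1-b>s2; s2-a>s3; s2-b>s3; s3-a>s4; s3-b>s4; s4-a>s5; s4-b>s5; s5-a>s6; s5-b>s6; s6-a>s6; s6-b>s6

We only need to distinguish lengths 0, 1, …, 5, and '>5'. Chain s0 → s1 → s2 → s3 → s4 → s5 → s6 on every symbol, with s6 looping. Accepting states: {s5}.
With 7 states:
        a   b  
>  s0   s1  s1 
   s1   s2  s2 
   s2   s3  s3 
   s3   s4  s4 
   s4   s5  s5 
 * s5   s6  s6 
   s6   s6  s6 
(> = start, * = accepting)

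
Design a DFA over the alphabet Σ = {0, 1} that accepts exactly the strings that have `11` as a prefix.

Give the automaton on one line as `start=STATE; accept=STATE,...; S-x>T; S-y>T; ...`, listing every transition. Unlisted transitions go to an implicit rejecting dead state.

Walk along `11` while the input agrees: from s0 take `1` to s1, and so on. Any deviation drops to the rejecting sink s3. Once s2 is reached the prefix is confirmed and every continuation is accepted.
With 4 states:
        0   1  
>  s0   s3  s1 
   s1   s3  s2 
 * s2   s2  s2 
   s3   s3  s3 
(> = start, * = accepting)

start=s0; accept=s2; s0-0>s3; s0-1>s1; s1-0>s3; s1-1>s2; s2-0>s2; s2-1>s2; s3-0>s3; s3-1>s3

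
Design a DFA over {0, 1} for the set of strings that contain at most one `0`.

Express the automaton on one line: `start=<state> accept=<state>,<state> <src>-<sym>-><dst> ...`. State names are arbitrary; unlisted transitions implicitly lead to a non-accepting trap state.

start=S0 accept=S0,S1 S0-0->S1 S0-1->S0 S1-0->S2 S1-1->S1 S2-0->S2 S2-1->S2

Only the number of `0`s matters, and only up to 2. Make a chain S0 → S1 → S2 advanced by each `0` (with S2 absorbing); every other symbol self-loops. The accepting set is {S0, S1}.
3 states suffice.
        0   1  
>* S0   S1  S0 
 * S1   S2  S1 
   S2   S2  S2 
(> = start, * = accepting)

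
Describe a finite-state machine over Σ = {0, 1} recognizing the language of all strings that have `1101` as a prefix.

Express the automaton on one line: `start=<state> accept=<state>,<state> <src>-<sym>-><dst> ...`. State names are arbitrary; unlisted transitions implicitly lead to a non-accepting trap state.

Walk along `1101` while the input agrees: from s0 take `1` to s1, and so on. Any deviation drops to the rejecting sink s5. Once s4 is reached the prefix is confirmed and every continuation is accepted.
With 6 states:
        0   1  
>  s0   s5  s1 
   s1   s5  s2 
   s2   s3  s5 
   s3   s5  s4 
 * s4   s4  s4 
   s5   s5  s5 
(> = start, * = accepting)

start=s0 accept=s4 s0-0->s5 s0-1->s1 s1-0->s5 s1-1->s2 s2-0->s3 s2-1->s5 s3-0->s5 s3-1->s4 s4-0->s4 s4-1->s4 s5-0->s5 s5-1->s5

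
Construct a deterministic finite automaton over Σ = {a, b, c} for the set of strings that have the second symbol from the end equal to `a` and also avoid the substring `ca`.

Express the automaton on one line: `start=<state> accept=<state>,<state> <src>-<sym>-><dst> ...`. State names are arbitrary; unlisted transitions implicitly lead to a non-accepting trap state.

Run two small machines in parallel and take their product. One (13 states) tracks the last 2 symbols read; the other (3 states) tracks partial matches of the forbidden pattern `ca`. Each combined state is a pair, one component from each; accept when both components accept. Equivalent product states are then merged.
With 7 states:
        a   b   c  
>  q0   q1  q0  q2 
   q1   q3  q4  q5 
   q2   q6  q0  q2 
 * q3   q3  q4  q5 
 * q4   q1  q0  q2 
 * q5   q6  q0  q2 
   q6   q6  q6  q6 
(> = start, * = accepting)

start=q0 accept=q3,q4,q5 q0-a->q1 q0-b->q0 q0-c->q2 q1-a->q3 q1-b->q4 q1-c->q5 q2-a->q6 q2-b->q0 q2-c->q2 q3-a->q3 q3-b->q4 q3-c->q5 q4-a->q1 q4-b->q0 q4-c->q2 q5-a->q6 q5-b->q0 q5-c->q2 q6-a->q6 q6-b->q6 q6-c->q6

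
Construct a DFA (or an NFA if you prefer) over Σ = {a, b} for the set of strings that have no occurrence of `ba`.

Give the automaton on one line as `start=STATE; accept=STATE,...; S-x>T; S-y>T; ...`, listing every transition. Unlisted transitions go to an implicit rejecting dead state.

start=S0; accept=S0,S1; S0-a>S0; S0-b>S1; S1-a>S2; S1-b>S1; S2-a>S2; S2-b>S2

Track partial matches of the forbidden pattern `ba`. State S2 is a dead state reached once `ba` has occurred; every other state accepts. S0 means no part of `ba` is currently matched.
        a   b  
>* S0   S0  S1 
 * S1   S2  S1 
   S2   S2  S2 
(> = start, * = accepting)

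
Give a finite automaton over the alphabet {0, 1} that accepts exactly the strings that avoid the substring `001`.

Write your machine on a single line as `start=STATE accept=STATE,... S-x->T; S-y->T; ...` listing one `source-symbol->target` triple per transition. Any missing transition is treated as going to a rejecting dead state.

start=q0; accept=q0,q1,q2; q0-0->q1; q0-1->q0; q1-0->q2; q1-1->q0; q2-0->q2; q2-1->q3; q3-0->q3; q3-1->q3

This is the complement of 'contains `001`'. Use the same substring-matching states — q0 through q3 holding how much of `001` has just been matched — but flip the accepting set: everything except the trap q3 accepts.
A 4-state machine:
        0   1  
>* q0   q1  q0 
 * q1   q2  q0 
 * q2   q2  q3 
   q3   q3  q3 
(> = start, * = accepting)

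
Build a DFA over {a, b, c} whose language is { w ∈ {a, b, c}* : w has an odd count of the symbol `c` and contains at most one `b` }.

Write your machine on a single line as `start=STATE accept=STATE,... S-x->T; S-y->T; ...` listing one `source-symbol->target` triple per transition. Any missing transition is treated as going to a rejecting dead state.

Handle the two conditions separately and then intersect. One (2 states) tracks the count of `c`s modulo 2; the other (3 states) tracks the count of `b`s, saturating at 2. Each combined state is a pair, one component from each; accept when both components accept. Equivalent product states are then merged.
5 states suffice.
        a   b   c  
>  S0   S0  S1  S2 
   S1   S1  S3  S4 
 * S2   S2  S4  S0 
   S3   S3  S3  S3 
 * S4   S4  S3  S1 
(> = start, * = accepting)

start=S0; accept=S2,S4; S0-a->S0; S0-b->S1; S0-c->S2; S1-a->S1; S1-b->S3; S1-c->S4; S2-a->S2; S2-b->S4; S2-c->S0; S3-a->S3; S3-b->S3; S3-c->S3; S4-a->S4; S4-b->S3; S4-c->S1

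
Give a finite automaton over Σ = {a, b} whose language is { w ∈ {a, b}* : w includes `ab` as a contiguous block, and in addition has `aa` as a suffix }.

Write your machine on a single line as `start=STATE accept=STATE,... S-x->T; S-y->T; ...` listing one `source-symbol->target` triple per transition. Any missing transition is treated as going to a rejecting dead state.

start=S0; accept=S4; S0-a->S1; S0-b->S0; S1-a->S1; S1-b->S2; S2-a->S3; S2-b->S2; S3-a->S4; S3-b->S2; S4-a->S4; S4-b->S2

Handle the two conditions separately and then intersect. One (3 states) tracks whether and how much of `ab` has been seen; the other (3 states) tracks how much of the suffix `aa` has currently been matched. Each combined state is a pair, one component from each; accept when both components accept. Equivalent product states are then merged.
With 5 states:
        a   b  
>  S0   S1  S0 
   S1   S1  S2 
   S2   S3  S2 
   S3   S4  S2 
 * S4   S4  S2 
(> = start, * = accepting)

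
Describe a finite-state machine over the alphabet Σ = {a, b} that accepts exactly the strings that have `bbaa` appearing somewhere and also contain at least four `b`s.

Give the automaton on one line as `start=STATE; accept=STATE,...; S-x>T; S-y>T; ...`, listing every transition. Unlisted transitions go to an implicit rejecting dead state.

Run two small machines in parallel and take their product. One (5 states) tracks whether and how much of `bbaa` has been seen; the other (6 states) tracks the count of `b`s, saturating at 5. Each combined state is a pair, one component from each; accept when both components accept. Minimizing collapses redundant product states.
A 15-state machine:
          a    b  
>  S0     S0   S1 
   S1     S2   S3 
   S2     S2   S4 
   S3     S5   S6 
   S4     S7   S6 
   S5     S8   S9 
   S6    S10  S11 
   S7     S7   S9 
   S8     S8  S12 
   S9     S7  S11 
   S10   S12   S9 
   S11   S13  S11 
   S12   S12  S14 
   S13   S14   S9 
 * S14   S14  S14 
(> = start, * = accepting)

start=S0; accept=S14; S0-a>S0; S0-b>S1; S1-a>S2; S1-b>S3; S2-a>S2; S2-b>S4; S3-a>S5; S3-b>S6; S4-a>S7; S4-b>S6; S5-a>S8; S5-b>S9; S6-a>S10; S6-b>S11; S7-a>S7; S7-b>S9; S8-a>S8; S8-b>S12; S9-a>S7; S9-b>S11; S10-a>S12; S10-b>S9; S11-a>S13; S11-b>S11; S12-a>S12; S12-b>S14; S13-a>S14; S13-b>S9; S14-a>S14; S14-b>S14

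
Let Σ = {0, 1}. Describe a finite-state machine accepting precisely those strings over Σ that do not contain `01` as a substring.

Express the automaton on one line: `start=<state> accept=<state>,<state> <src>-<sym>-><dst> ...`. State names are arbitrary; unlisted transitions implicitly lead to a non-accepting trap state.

start=A accept=A,B A-0->B A-1->A B-0->B B-1->C C-0->C C-1->C

Track partial matches of the forbidden pattern `01`. State C is a dead state reached once `01` has occurred; every other state accepts. A means no part of `01` is currently matched.
3 states suffice.
       0  1 
>* A   B  A 
 * B   B  C 
   C   C  C 
(> = start, * = accepting)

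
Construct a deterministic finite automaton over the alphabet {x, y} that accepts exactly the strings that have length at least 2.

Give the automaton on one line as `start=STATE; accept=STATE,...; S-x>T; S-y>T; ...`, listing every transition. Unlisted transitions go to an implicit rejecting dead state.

We only need to distinguish lengths 0, 1, …, 2, and '>2'. Chain s0 → s1 → s2 → s3 on every symbol, with s3 looping. Accepting states: {s2, s3}.
        x   y  
>  s0   s1  s1 
   s1   s2  s2 
 * s2   s3  s3 
 * s3   s3  s3 
(> = start, * = accepting)

start=s0; accept=s2,s3; s0-x>s1; s0-y>s1; s1-x>s2; s1-y>s2; s2-x>s3; s2-y>s3; s3-x>s3; s3-y>s3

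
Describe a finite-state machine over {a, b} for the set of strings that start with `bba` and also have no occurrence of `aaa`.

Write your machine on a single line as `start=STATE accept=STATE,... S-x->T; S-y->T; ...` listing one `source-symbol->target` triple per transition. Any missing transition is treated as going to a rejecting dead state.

Build one automaton per condition and run them in lockstep. One (5 states) tracks whether the input so far still matches the prefix `bba`; the other (4 states) tracks partial matches of the forbidden pattern `aaa`. Each combined state is a pair, one component from each; accept when both components accept. Minimizing collapses redundant product states.
        a   b  
>  s0   s1  s2 
   s1   s1  s1 
   s2   s1  s3 
   s3   s4  s1 
 * s4   s5  s6 
 * s5   s1  s6 
 * s6   s4  s6 
(> = start, * = accepting)

start=s0; accept=s4,s5,s6; s0-a->s1; s0-b->s2; s1-a->s1; s1-b->s1; s2-a->s1; s2-b->s3; s3-a->s4; s3-b->s1; s4-a->s5; s4-b->s6; s5-a->s1; s5-b->s6; s6-a->s4; s6-b->s6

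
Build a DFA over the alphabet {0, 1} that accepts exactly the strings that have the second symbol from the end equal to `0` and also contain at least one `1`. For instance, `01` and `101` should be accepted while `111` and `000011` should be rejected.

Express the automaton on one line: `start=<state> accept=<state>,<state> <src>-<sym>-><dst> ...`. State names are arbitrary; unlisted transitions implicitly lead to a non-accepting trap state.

start=s0 accept=s3,s5 s0-0->s1 s0-1->s2 s1-0->s1 s1-1->s3 s2-0->s4 s2-1->s2 s3-0->s4 s3-1->s2 s4-0->s5 s4-1->s3 s5-0->s5 s5-1->s3

Build one automaton per condition and run them in lockstep. One (7 states) tracks the last 2 symbols read; the other (3 states) tracks the count of `1`s, saturating at 2. Each combined state is a pair, one component from each; accept when both components accept. Minimizing collapses redundant product states.
With 6 states:
        0   1  
>  s0   s1  s2 
   s1   s1  s3 
   s2   s4  s2 
 * s3   s4  s2 
   s4   s5  s3 
 * s5   s5  s3 
(> = start, * = accepting)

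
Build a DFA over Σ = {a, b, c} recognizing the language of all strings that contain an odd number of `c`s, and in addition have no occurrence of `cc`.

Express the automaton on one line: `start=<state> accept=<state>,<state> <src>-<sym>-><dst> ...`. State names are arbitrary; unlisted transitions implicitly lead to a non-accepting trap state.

start=s0 accept=s1,s2 s0-a->s0 s0-b->s0 s0-c->s1 s1-a->s2 s1-b->s2 s1-c->s3 s2-a->s2 s2-b->s2 s2-c->s4 s3-a->s3 s3-b->s3 s3-c->s5 s4-a->s0 s4-b->s0 s4-c->s5 s5-a->s5 s5-b->s5 s5-c->s3

Run two small machines in parallel and take their product. One (2 states) tracks the count of `c`s modulo 2; the other (3 states) tracks partial matches of the forbidden pattern `cc`. Each combined state is a pair, one component from each; accept when both components accept.
A 6-state machine:
        a   b   c  
>  s0   s0  s0  s1 
 * s1   s2  s2  s3 
 * s2   s2  s2  s4 
   s3   s3  s3  s5 
   s4   s0  s0  s5 
   s5   s5  s5  s3 
(> = start, * = accepting)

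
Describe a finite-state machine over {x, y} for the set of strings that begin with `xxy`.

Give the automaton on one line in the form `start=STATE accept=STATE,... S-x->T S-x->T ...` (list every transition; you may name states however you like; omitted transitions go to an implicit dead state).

Walk along `xxy` while the input agrees: from A take `x` to B, and so on. Any deviation drops to the rejecting sink E. Once D is reached the prefix is confirmed and every continuation is accepted.
       x  y 
>  A   B  E 
   B   C  E 
   C   E  D 
 * D   D  D 
   E   E  E 
(> = start, * = accepting)

start=A accept=D A-x->B A-y->E B-x->C B-y->E C-x->E C-y->D D-x->D D-y->D E-x->E E-y->E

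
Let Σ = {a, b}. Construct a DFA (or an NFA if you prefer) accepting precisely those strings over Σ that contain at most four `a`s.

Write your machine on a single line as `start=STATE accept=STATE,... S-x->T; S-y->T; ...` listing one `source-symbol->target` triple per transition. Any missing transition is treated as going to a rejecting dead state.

start=q0; accept=q0,q1,q2,q3,q4; q0-a->q1; q0-b->q0; q1-a->q2; q1-b->q1; q2-a->q3; q2-b->q2; q3-a->q4; q3-b->q3; q4-a->q5; q4-b->q4; q5-a->q5; q5-b->q5

Count `a`s, saturating at 5: states q0 through q4 mean 0 through 4 `a`s seen; q5 means more than 4. Each `a` increments (capped at q5); other symbols loop. Accept from {q0, q1, q2, q3, q4}.
With 6 states:
        a   b  
>* q0   q1  q0 
 * q1   q2  q1 
 * q2   q3  q2 
 * q3   q4  q3 
 * q4   q5  q4 
   q5   q5  q5 
(> = start, * = accepting)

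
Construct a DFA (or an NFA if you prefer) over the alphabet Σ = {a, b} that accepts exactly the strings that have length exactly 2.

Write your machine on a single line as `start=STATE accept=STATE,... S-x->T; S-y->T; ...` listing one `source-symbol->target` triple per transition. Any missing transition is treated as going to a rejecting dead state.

Count input length up to 3: every symbol moves from S0 toward S3, which means 'more than 2' and absorbs. Accept from {S2}.
        a   b  
>  S0   S1  S1 
   S1   S2  S2 
 * S2   S3  S3 
   S3   S3  S3 
(> = start, * = accepting)

start=S0; accept=S2; S0-a->S1; S0-b->S1; S1-a->S2; S1-b->S2; S2-a->S3; S2-b->S3; S3-a->S3; S3-b->S3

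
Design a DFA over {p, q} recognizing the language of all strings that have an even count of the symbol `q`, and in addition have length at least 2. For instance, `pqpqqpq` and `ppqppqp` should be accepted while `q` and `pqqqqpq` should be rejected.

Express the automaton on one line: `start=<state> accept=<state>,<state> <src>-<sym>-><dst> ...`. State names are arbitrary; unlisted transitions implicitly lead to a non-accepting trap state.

Handle the two conditions separately and then intersect. One (2 states) tracks the count of `q`s modulo 2; the other (4 states) tracks the input length, saturating at 3. Each combined state is a pair, one component from each; accept when both components accept. Minimizing collapses redundant product states.
With 4 states:
        p   q  
>  s0   s1  s2 
   s1   s3  s2 
   s2   s2  s3 
 * s3   s3  s2 
(> = start, * = accepting)

start=s0 accept=s3 s0-p->s1 s0-q->s2 s1-p->s3 s1-q->s2 s2-p->s2 s2-q->s3 s3-p->s3 s3-q->s2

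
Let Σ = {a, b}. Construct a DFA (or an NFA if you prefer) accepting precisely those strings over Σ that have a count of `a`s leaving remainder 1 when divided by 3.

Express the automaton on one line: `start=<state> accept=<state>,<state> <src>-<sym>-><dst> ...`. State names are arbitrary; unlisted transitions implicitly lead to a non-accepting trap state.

Keep the running count of `a`s modulo 3: each `a` advances along the cycle q0 → q1 → q2 → q0 while other symbols loop. Accept at q1.
        a   b  
>  q0   q1  q0 
 * q1   q2  q1 
   q2   q0  q2 
(> = start, * = accepting)

start=q0 accept=q1 q0-a->q1 q0-b->q0 q1-a->q2 q1-b->q1 q2-a->q0 q2-b->q2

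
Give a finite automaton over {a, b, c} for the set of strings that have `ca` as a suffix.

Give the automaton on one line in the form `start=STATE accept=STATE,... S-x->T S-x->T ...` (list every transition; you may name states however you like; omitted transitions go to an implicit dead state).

Let each state record the length of the longest suffix of the input read so far that is also a prefix of `ca`. q1 means the last symbol is `c`; q2 means the last 2 symbols are `ca`. Accept only at q2, where the string currently ends in `ca`.
3 states suffice.
        a   b   c  
>  q0   q0  q0  q1 
   q1   q2  q0  q1 
 * q2   q0  q0  q1 
(> = start, * = accepting)

start=q0 accept=q2 q0-a->q0 q0-b->q0 q0-c->q1 q1-a->q2 q1-b->q0 q1-c->q1 q2-a->q0 q2-b->q0 q2-c->q1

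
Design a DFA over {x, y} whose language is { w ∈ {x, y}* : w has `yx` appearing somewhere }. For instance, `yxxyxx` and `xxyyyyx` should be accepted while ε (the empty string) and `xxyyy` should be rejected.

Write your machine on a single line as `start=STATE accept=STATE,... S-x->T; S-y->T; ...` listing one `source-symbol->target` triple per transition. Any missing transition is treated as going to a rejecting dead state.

start=s0; accept=s2; s0-x->s0; s0-y->s1; s1-x->s2; s1-y->s1; s2-x->s2; s2-y->s2

Track how much of `yx` has been matched so far: state s0 is no progress, s2 is the absorbing accept state reached once `yx` has occurred. Intermediate states record partial matches; on a mismatch, fall back to the longest reusable overlap.
With 3 states:
        x   y  
>  s0   s0  s1 
   s1   s2  s1 
 * s2   s2  s2 
(> = start, * = accepting)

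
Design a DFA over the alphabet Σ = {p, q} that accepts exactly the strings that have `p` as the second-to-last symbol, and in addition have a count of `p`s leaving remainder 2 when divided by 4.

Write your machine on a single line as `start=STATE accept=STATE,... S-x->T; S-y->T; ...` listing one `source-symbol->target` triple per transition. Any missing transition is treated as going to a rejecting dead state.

Run two small machines in parallel and take their product. One (7 states) tracks the last 2 symbols read; the other (4 states) tracks the count of `p`s modulo 4. Each combined state is a pair, one component from each; accept when both components accept.
A 19-state machine:
          p    q  
>  s0     s1   s2 
   s1     s3   s4 
   s2     s5   s6 
 * s3     s7   s8 
   s4     s9  s10 
   s5     s3   s4 
   s6     s5   s6 
   s7    s11  s12 
 * s8    s13  s14 
   s9     s7   s8 
   s10    s9  s10 
   s11   s15  s16 
   s12   s17  s18 
   s13   s11  s12 
   s14   s13  s14 
   s15    s3   s4 
   s16    s5   s6 
   s17   s15  s16 
   s18   s17  s18 
(> = start, * = accepting)

start=s0; accept=s3,s8; s0-p->s1; s0-q->s2; s1-p->s3; s1-q->s4; s2-p->s5; s2-q->s6; s3-p->s7; s3-q->s8; s4-p->s9; s4-q->s10; s5-p->s3; s5-q->s4; s6-p->s5; s6-q->s6; s7-p->s11; s7-q->s12; s8-p->s13; s8-q->s14; s9-p->s7; s9-q->s8; s10-p->s9; s10-q->s10; s11-p->s15; s11-q->s16; s12-p->s17; s12-q->s18; s13-p->s11; s13-q->s12; s14-p->s13; s14-q->s14; s15-p->s3; s15-q->s4; s16-p->s5; s16-q->s6; s17-p->s15; s17-q->s16; s18-p->s17; s18-q->s18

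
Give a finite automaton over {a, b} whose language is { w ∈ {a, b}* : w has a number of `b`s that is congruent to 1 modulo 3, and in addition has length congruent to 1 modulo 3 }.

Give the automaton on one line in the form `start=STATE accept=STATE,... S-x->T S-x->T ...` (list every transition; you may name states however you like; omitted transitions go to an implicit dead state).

Build one automaton per condition and run them in lockstep. One (3 states) tracks the count of `b`s modulo 3; the other (3 states) tracks the input length modulo 3. Each combined state is a pair, one component from each; accept when both components accept.
With 9 states:
        a   b  
>  s0   s1  s2 
   s1   s3  s4 
 * s2   s4  s5 
   s3   s0  s6 
   s4   s6  s7 
   s5   s7  s0 
   s6   s2  s8 
   s7   s8  s1 
   s8   s5  s3 
(> = start, * = accepting)

start=s0 accept=s2 s0-a->s1 s0-b->s2 s1-a->s3 s1-b->s4 s2-a->s4 s2-b->s5 s3-a->s0 s3-b->s6 s4-a->s6 s4-b->s7 s5-a->s7 s5-b->s0 s6-a->s2 s6-b->s8 s7-a->s8 s7-b->s1 s8-a->s5 s8-b->s3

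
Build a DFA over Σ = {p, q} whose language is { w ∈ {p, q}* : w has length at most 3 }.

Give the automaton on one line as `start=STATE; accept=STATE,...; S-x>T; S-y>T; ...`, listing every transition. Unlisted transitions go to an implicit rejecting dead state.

We only need to distinguish lengths 0, 1, …, 3, and '>3'. Chain s0 → s1 → s2 → s3 → s4 on every symbol, with s4 looping. Accepting states: {s0, s1, s2, s3}.
A 5-state machine:
        p   q  
>* s0   s1  s1 
 * s1   s2  s2 
 * s2   s3  s3 
 * s3   s4  s4 
   s4   s4  s4 
(> = start, * = accepting)

start=s0; accept=s0,s1,s2,s3; s0-p>s1; s0-q>s1; s1-p>s2; s1-q>s2; s2-p>s3; s2-q>s3; s3-p>s4; s3-q>s4; s4-p>s4; s4-q>s4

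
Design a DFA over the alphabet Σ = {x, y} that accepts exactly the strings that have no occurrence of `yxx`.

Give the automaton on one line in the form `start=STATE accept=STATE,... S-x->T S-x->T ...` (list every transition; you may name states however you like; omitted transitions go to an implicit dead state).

This is the complement of 'contains `yxx`'. Use the same substring-matching states — S0 through S3 holding how much of `yxx` has just been matched — but flip the accepting set: everything except the trap S3 accepts.
With 4 states:
        x   y  
>* S0   S0  S1 
 * S1   S2  S1 
 * S2   S3  S1 
   S3   S3  S3 
(> = start, * = accepting)

start=S0 accept=S0,S1,S2 S0-x->S0 S0-y->S1 S1-x->S2 S1-y->S1 S2-x->S3 S2-y->S1 S3-x->S3 S3-y->S3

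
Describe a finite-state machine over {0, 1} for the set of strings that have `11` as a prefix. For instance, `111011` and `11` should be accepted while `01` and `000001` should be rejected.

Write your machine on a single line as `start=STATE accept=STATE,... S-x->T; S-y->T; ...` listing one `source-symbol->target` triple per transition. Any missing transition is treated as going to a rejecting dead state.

Walk along `11` while the input agrees: from q0 take `1` to q1, and so on. Any deviation drops to the rejecting sink q3. Once q2 is reached the prefix is confirmed and every continuation is accepted.
A 4-state machine:
        0   1  
>  q0   q3  q1 
   q1   q3  q2 
 * q2   q2  q2 
   q3   q3  q3 
(> = start, * = accepting)

start=q0; accept=q2; q0-0->q3; q0-1->q1; q1-0->q3; q1-1->q2; q2-0->q2; q2-1->q2; q3-0->q3; q3-1->q3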